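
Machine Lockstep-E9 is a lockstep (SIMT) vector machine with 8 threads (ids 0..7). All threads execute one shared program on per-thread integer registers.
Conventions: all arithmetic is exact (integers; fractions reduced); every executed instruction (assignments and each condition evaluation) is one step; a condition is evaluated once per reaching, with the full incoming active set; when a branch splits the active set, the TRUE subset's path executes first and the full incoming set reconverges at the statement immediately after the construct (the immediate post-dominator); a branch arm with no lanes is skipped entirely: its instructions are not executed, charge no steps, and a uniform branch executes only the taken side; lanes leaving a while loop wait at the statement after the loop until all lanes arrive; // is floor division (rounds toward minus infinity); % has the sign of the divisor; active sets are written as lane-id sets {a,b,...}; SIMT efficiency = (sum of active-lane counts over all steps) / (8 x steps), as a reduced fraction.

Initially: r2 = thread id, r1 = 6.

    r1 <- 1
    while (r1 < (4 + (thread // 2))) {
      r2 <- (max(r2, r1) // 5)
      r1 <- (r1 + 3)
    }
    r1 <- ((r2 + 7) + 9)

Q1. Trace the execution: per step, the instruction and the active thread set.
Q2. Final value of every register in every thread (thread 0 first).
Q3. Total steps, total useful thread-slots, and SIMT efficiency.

step 0: r1 <- 1                      {0,1,2,3,4,5,6,7}
step 1: eval (r1 < (4 + (thread // 2))) {0,1,2,3,4,5,6,7}
step 2: r2 <- (max(r2, r1) // 5)     {0,1,2,3,4,5,6,7}
step 3: r1 <- (r1 + 3)               {0,1,2,3,4,5,6,7}
step 4: eval (r1 < (4 + (thread // 2))) {0,1,2,3,4,5,6,7}
step 5: r2 <- (max(r2, r1) // 5)     {2,3,4,5,6,7}
step 6: r1 <- (r1 + 3)               {2,3,4,5,6,7}
step 7: eval (r1 < (4 + (thread // 2))) {2,3,4,5,6,7}
step 8: r1 <- ((r2 + 7) + 9)         {0,1,2,3,4,5,6,7}

Answer: 9 steps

r2: 0,0,0,0,0,0,0,0
r1: 16,16,16,16,16,16,16,16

steps = 9; useful = 66; efficiency = 66/72 = 11/12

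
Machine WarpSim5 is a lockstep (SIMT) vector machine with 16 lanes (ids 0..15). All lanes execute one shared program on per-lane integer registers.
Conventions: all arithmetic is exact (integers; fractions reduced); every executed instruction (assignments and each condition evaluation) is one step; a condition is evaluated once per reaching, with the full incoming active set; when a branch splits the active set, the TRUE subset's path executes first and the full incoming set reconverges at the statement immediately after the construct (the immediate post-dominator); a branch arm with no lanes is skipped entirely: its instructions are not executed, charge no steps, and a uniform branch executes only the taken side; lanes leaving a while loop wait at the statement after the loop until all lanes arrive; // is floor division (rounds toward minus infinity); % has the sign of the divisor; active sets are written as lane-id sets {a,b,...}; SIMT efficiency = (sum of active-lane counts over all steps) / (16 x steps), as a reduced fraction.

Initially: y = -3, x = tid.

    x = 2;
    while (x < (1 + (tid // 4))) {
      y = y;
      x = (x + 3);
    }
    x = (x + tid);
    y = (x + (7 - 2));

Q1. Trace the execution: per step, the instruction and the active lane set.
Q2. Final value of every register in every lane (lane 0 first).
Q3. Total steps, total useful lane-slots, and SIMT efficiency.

step 0: x <- 2                       {0,1,2,3,4,5,6,7,8,9,10,11,12,13,14,15}
step 1: eval (x < (1 + (tid // 4)))  {0,1,2,3,4,5,6,7,8,9,10,11,12,13,14,15}
step 2: y <- y                       {8,9,10,11,12,13,14,15}
step 3: x <- (x + 3)                 {8,9,10,11,12,13,14,15}
step 4: eval (x < (1 + (tid // 4)))  {8,9,10,11,12,13,14,15}
step 5: x <- (x + tid)               {0,1,2,3,4,5,6,7,8,9,10,11,12,13,14,15}
step 6: y <- (x + (7 - 2))           {0,1,2,3,4,5,6,7,8,9,10,11,12,13,14,15}

Answer: 7 steps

y: 7,8,9,10,11,12,13,14,18,19,20,21,22,23,24,25
x: 2,3,4,5,6,7,8,9,13,14,15,16,17,18,19,20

steps = 7; useful = 88; efficiency = 88/112 = 11/14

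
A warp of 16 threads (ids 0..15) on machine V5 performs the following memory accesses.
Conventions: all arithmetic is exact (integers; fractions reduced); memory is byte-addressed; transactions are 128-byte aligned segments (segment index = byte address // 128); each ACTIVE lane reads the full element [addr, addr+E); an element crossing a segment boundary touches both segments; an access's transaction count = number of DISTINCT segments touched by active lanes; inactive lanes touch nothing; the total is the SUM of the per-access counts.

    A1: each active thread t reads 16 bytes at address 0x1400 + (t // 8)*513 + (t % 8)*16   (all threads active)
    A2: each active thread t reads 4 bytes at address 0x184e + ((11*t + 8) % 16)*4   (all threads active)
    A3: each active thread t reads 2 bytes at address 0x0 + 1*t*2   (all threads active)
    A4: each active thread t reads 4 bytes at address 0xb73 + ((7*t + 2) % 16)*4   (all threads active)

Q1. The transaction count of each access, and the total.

A1: 3 transactions
A2: 2 transactions
A3: 1 transaction
A4: 2 transactions

Answer: 3,2,1,2; total 8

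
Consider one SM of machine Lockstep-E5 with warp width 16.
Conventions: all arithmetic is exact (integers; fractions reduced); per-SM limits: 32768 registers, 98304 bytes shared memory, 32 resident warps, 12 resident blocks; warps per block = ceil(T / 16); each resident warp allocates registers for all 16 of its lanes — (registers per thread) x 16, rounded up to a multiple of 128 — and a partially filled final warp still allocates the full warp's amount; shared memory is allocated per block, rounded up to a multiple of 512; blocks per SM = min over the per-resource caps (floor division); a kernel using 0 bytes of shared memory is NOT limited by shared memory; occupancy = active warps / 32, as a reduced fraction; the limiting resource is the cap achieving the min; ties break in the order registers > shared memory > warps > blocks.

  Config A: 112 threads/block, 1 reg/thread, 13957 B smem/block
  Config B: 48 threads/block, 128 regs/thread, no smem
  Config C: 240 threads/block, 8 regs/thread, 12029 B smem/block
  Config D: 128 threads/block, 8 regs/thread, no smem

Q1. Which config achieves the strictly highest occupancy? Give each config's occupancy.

occupancies: A 7/8, B 15/32, C 15/16, D 1

Answer: D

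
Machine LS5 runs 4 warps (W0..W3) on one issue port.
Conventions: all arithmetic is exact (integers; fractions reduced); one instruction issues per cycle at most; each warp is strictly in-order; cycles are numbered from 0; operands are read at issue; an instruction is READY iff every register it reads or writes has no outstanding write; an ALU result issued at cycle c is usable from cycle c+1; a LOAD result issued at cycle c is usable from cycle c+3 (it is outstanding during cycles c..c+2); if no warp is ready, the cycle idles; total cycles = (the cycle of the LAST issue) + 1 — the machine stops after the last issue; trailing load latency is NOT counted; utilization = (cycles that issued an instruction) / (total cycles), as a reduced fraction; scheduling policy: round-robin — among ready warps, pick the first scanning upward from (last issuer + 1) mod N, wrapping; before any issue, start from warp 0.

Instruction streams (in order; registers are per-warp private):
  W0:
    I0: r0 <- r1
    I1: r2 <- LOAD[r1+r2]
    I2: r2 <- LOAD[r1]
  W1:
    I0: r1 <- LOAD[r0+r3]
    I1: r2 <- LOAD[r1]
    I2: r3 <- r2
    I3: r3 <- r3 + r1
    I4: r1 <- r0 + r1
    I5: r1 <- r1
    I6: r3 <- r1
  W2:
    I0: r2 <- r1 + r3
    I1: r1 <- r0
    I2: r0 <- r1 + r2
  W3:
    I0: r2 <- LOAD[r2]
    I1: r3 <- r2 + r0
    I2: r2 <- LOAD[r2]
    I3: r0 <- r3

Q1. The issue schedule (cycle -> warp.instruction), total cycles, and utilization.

cycle 0: W0.I0
cycle 1: W1.I0
cycle 2: W2.I0
cycle 3: W3.I0
cycle 4: W0.I1
cycle 5: W1.I1
cycle 6: W2.I1
cycle 7: W3.I1
cycle 8: W0.I2
cycle 9: W1.I2
cycle 10: W2.I2
cycle 11: W3.I2
cycle 12: W1.I3
cycle 13: W3.I3
cycle 14: W1.I4
cycle 15: W1.I5
cycle 16: W1.I6

Answer: 17 cycles, utilization 1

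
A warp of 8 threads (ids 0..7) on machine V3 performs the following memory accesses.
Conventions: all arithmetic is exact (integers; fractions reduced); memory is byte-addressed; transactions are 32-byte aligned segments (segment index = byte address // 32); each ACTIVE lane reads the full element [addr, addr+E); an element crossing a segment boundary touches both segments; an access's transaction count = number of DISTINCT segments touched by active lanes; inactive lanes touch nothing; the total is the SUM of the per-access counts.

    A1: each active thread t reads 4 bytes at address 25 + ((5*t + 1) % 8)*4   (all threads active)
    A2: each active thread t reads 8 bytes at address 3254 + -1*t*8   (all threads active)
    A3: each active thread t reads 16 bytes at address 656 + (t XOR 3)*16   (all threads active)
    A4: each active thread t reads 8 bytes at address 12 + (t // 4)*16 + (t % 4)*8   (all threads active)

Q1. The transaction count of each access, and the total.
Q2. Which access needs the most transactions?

A1: 2 transactions
A2: 3 transactions
A3: 5 transactions
A4: 2 transactions

Answer: 2,3,5,2; total 12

Answer: A3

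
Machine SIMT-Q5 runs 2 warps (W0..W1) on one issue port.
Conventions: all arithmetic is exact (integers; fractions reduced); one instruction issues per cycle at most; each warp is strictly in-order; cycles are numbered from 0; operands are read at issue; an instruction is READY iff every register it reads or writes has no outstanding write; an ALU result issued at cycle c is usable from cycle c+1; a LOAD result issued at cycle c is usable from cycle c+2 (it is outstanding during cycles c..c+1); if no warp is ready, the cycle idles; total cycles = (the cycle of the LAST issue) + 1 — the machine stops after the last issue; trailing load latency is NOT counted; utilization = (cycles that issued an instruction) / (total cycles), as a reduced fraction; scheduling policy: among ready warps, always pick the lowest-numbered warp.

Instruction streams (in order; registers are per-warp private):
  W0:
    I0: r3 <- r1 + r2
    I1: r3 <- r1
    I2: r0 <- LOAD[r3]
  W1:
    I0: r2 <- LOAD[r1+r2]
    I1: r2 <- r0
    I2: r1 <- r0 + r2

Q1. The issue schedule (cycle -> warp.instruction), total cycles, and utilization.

cycle 0: W0.I0
cycle 1: W0.I1
cycle 2: W0.I2
cycle 3: W1.I0
cycle 4: idle
cycle 5: W1.I1
cycle 6: W1.I2

Answer: 7 cycles, utilization 6/7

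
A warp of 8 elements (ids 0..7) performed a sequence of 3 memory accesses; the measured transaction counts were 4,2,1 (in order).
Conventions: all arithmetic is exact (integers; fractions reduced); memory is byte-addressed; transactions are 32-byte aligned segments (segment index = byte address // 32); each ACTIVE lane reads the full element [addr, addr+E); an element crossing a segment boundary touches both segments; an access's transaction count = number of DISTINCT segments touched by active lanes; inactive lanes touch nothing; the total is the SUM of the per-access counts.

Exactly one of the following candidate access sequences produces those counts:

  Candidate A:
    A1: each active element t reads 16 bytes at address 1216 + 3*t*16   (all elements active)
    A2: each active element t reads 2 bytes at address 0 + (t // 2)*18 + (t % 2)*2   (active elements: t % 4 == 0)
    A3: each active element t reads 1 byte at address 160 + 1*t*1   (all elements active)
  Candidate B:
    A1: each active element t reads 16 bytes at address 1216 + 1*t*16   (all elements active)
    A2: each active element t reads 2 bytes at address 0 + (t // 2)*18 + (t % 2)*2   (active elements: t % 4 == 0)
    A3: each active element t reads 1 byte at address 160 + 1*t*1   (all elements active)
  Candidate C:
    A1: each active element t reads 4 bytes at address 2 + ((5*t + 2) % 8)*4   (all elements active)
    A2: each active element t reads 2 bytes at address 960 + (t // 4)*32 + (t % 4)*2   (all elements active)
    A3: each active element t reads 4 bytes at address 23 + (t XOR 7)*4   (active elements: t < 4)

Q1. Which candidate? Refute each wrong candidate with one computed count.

A: A1 gives 8 transactions, not 4
C: A1 gives 2 transactions, not 4
B: all counts match (4,2,1)

Answer: B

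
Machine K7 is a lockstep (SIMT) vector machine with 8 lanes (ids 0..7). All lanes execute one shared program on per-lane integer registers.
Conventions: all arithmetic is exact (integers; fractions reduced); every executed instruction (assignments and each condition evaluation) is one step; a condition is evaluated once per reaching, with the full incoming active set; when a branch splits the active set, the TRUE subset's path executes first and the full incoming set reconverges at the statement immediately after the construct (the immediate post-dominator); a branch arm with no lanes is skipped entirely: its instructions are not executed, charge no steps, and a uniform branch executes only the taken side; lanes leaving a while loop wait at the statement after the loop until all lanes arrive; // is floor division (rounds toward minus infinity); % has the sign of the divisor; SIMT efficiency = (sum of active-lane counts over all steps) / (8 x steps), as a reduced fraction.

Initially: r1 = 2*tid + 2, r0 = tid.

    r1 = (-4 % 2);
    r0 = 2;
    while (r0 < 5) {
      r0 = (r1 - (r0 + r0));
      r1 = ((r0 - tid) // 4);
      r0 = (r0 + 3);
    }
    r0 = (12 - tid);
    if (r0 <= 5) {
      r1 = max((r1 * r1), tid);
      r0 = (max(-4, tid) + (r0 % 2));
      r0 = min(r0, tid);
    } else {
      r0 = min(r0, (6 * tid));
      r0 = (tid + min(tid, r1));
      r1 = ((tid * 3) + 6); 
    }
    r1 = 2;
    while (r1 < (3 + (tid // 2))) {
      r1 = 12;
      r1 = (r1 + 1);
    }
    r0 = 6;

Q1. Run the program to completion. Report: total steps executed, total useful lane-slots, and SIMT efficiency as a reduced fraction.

Answer: 33 steps, 240 useful, 10/11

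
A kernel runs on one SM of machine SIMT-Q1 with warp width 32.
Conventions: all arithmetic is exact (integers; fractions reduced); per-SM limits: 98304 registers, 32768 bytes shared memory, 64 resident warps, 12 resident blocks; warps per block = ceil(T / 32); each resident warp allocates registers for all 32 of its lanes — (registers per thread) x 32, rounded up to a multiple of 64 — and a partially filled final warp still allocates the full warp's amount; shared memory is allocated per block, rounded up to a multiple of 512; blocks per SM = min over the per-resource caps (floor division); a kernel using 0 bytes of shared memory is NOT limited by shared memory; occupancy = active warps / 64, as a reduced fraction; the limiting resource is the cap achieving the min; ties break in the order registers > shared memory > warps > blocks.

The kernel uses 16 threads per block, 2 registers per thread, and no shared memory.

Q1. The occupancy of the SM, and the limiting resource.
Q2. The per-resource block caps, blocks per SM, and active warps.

Answer: occupancy 3/16, limited by blocks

registers: 1536 blocks
shared memory: no limit (kernel uses none)
warps: 64 blocks
blocks: 12 blocks

Answer: 12 blocks, 12 active warps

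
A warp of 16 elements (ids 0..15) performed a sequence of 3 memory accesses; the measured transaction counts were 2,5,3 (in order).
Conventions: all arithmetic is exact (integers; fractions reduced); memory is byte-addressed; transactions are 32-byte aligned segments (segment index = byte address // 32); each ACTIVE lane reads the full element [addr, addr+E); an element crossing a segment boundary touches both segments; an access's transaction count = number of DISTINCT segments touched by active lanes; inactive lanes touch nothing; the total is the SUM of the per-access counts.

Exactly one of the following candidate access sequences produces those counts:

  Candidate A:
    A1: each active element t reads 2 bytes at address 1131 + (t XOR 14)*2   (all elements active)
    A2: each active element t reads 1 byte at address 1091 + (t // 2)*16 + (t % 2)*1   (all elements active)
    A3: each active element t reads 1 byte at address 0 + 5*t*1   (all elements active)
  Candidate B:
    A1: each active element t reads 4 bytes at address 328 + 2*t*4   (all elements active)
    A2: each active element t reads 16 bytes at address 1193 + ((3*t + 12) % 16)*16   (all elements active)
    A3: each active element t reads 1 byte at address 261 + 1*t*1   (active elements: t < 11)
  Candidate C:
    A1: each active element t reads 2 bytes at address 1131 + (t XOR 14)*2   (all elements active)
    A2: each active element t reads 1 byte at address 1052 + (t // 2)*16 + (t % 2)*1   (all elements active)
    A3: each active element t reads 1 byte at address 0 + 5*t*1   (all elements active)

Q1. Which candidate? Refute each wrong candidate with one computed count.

A: A2 gives 4 transactions, not 5
B: A1 gives 5 transactions, not 2
C: all counts match (2,5,3)

Answer: C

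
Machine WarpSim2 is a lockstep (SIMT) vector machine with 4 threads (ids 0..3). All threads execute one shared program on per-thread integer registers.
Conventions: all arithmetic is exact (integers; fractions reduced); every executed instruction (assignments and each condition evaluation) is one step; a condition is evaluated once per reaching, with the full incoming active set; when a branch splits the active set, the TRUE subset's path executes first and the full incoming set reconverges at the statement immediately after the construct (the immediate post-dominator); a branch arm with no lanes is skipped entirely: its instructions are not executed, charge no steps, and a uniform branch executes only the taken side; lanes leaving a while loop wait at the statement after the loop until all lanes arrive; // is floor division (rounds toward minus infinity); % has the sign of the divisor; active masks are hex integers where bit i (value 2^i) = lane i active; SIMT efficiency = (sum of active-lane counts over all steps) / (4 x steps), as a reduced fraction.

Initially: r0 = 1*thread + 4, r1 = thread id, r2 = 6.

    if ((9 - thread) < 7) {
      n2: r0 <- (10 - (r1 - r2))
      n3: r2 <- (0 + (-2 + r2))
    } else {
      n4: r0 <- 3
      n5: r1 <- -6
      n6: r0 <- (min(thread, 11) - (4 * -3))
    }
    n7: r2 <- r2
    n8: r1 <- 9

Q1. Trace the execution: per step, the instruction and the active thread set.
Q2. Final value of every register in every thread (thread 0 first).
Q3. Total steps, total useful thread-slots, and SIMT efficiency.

step 0: eval ((9 - thread) < 7)      0xf
step 1: r0 <- (10 - (r1 - r2))       0x8
step 2: r2 <- (0 + (-2 + r2))        0x8
step 3: r0 <- 3                      0x7
step 4: r1 <- -6                     0x7
step 5: r0 <- (min(thread, 11) - (4 * -3)) 0x7
step 6: r2 <- r2                     0xf
step 7: r1 <- 9                      0xf

Answer: 8 steps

r0: 12,13,14,13
r1: 9,9,9,9
r2: 6,6,6,4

steps = 8; useful = 23; efficiency = 23/32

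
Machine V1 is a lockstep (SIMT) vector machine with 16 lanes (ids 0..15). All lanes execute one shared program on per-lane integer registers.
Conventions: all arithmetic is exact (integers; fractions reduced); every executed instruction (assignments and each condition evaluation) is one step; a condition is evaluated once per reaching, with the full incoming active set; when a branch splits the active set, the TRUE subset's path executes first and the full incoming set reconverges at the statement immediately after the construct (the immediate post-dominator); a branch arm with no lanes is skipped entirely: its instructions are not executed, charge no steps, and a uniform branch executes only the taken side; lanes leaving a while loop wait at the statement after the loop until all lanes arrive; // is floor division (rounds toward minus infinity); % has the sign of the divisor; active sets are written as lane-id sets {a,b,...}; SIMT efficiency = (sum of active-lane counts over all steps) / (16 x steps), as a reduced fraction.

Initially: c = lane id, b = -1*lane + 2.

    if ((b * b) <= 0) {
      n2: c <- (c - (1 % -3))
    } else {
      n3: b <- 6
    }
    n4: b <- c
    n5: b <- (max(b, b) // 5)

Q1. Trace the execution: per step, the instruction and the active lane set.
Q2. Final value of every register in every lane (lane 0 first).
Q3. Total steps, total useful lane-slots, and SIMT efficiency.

step 0: eval ((b * b) <= 0)          {0,1,2,3,4,5,6,7,8,9,10,11,12,13,14,15}
step 1: c <- (c - (1 % -3))          {2}
step 2: b <- 6                       {0,1,3,4,5,6,7,8,9,10,11,12,13,14,15}
step 3: b <- c                       {0,1,2,3,4,5,6,7,8,9,10,11,12,13,14,15}
step 4: b <- (max(b, b) // 5)        {0,1,2,3,4,5,6,7,8,9,10,11,12,13,14,15}

Answer: 5 steps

c: 0,1,4,3,4,5,6,7,8,9,10,11,12,13,14,15
b: 0,0,0,0,0,1,1,1,1,1,2,2,2,2,2,3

steps = 5; useful = 64; efficiency = 64/80 = 4/5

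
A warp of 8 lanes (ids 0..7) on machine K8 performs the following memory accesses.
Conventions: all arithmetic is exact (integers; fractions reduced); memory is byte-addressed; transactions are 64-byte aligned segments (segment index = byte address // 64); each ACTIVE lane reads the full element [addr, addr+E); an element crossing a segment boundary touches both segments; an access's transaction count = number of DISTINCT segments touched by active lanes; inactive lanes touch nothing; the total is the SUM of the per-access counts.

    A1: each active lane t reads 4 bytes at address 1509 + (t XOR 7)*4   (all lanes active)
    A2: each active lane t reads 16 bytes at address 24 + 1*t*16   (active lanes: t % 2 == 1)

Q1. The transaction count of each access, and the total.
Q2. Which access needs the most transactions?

A1: 2 transactions
A2: 3 transactions

Answer: 2,3; total 5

Answer: A2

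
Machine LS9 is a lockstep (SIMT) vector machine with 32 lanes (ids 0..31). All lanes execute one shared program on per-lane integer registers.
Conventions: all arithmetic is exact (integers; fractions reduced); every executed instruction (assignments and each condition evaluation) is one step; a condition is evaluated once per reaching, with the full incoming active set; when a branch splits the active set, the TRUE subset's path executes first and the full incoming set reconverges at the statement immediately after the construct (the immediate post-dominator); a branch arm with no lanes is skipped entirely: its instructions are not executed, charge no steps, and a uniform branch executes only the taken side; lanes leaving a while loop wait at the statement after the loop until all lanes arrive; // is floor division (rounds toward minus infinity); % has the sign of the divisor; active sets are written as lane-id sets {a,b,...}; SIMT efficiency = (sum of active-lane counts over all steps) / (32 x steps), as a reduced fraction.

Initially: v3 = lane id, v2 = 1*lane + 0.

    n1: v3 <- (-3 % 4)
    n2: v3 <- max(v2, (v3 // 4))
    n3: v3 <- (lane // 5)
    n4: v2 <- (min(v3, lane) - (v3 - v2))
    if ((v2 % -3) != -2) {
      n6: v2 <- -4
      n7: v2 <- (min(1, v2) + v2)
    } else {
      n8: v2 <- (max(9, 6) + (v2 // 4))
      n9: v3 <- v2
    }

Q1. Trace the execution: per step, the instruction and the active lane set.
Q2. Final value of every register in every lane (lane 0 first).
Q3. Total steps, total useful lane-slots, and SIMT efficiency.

step 0: v3 <- (-3 % 4)               {0,1,2,3,4,5,6,7,8,9,10,11,12,13,14,15,16,17,18,19,20,21,22,23,24,25,26,27,28,29,30,31}
step 1: v3 <- max(v2, (v3 // 4))     {0,1,2,3,4,5,6,7,8,9,10,11,12,13,14,15,16,17,18,19,20,21,22,23,24,25,26,27,28,29,30,31}
step 2: v3 <- (lane // 5)            {0,1,2,3,4,5,6,7,8,9,10,11,12,13,14,15,16,17,18,19,20,21,22,23,24,25,26,27,28,29,30,31}
step 3: v2 <- (min(v3, lane) - (v3 - v2)) {0,1,2,3,4,5,6,7,8,9,10,11,12,13,14,15,16,17,18,19,20,21,22,23,24,25,26,27,28,29,30,31}
step 4: eval ((v2 % -3) != -2)       {0,1,2,3,4,5,6,7,8,9,10,11,12,13,14,15,16,17,18,19,20,21,22,23,24,25,26,27,28,29,30,31}
step 5: v2 <- -4                     {0,2,3,5,6,8,9,11,12,14,15,17,18,20,21,23,24,26,27,29,30}
step 6: v2 <- (min(1, v2) + v2)      {0,2,3,5,6,8,9,11,12,14,15,17,18,20,21,23,24,26,27,29,30}
step 7: v2 <- (max(9, 6) + (v2 // 4)) {1,4,7,10,13,16,19,22,25,28,31}
step 8: v3 <- v2                     {1,4,7,10,13,16,19,22,25,28,31}

Answer: 9 steps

v3: 0,9,0,0,10,1,1,10,1,1,11,2,2,12,2,3,13,3,3,13,4,4,14,4,4,15,5,5,16,5,6,16
v2: -8,9,-8,-8,10,-8,-8,10,-8,-8,11,-8,-8,12,-8,-8,13,-8,-8,13,-8,-8,14,-8,-8,15,-8,-8,16,-8,-8,16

steps = 9; useful = 224; efficiency = 224/288 = 7/9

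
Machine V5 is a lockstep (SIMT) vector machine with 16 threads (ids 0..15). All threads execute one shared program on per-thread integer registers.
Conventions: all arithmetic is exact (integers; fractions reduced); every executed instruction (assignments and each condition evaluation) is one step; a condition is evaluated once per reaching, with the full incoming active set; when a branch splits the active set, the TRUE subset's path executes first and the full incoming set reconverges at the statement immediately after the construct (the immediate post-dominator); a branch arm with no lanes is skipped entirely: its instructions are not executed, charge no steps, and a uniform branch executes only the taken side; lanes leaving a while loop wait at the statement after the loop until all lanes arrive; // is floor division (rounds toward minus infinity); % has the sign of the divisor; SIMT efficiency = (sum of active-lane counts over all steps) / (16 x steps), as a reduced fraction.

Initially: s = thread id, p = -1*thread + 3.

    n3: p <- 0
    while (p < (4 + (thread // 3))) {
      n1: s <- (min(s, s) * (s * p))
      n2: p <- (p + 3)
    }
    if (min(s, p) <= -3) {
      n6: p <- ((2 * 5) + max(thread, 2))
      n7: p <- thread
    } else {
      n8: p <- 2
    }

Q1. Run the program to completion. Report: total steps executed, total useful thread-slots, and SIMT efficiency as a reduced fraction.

Answer: 13 steps, 181 useful, 181/208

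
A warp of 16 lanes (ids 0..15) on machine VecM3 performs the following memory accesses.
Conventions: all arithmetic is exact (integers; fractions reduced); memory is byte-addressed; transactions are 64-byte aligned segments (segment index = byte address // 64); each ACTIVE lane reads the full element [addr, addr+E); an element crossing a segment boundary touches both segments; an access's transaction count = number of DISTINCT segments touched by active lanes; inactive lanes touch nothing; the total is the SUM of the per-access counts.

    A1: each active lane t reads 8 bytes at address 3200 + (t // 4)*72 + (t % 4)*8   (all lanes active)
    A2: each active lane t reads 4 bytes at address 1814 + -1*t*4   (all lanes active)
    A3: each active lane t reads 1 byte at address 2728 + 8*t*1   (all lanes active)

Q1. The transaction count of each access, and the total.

A1: 4 transactions
A2: 2 transactions
A3: 3 transactions

Answer: 4,2,3; total 9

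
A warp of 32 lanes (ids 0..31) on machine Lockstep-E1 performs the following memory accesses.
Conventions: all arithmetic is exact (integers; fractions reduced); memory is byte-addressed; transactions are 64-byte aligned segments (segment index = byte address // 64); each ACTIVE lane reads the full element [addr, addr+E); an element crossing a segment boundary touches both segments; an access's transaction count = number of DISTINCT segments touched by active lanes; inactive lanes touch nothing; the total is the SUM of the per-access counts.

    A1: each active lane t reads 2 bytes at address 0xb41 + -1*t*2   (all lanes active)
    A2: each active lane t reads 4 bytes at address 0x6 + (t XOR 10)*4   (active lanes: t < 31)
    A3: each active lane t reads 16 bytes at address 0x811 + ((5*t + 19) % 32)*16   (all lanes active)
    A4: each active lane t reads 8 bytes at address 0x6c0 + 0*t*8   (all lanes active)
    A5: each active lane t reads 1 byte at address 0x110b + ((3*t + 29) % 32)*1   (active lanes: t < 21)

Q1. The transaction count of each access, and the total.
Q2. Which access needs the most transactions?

A1: 2 transactions
A2: 3 transactions
A3: 9 transactions
A4: 1 transaction
A5: 1 transaction

Answer: 2,3,9,1,1; total 16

Answer: A3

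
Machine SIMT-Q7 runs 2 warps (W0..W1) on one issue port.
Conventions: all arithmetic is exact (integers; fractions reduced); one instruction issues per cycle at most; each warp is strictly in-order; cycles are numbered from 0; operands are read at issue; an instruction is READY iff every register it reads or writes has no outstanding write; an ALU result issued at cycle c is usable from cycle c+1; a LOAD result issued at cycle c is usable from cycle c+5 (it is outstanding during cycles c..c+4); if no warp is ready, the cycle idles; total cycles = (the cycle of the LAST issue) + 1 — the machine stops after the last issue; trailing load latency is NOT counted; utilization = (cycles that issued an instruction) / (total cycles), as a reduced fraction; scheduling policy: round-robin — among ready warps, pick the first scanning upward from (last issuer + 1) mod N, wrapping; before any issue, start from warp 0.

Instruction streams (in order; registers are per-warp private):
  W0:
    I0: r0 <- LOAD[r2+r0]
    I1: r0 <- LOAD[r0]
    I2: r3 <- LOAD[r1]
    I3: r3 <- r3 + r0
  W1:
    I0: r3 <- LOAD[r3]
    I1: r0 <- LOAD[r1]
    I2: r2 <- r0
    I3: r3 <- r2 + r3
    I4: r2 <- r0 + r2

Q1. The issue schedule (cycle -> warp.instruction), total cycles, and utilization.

cycle 0: W0.I0
cycle 1: W1.I0
cycle 2: W1.I1
cycle 3: idle
cycle 4: idle
cycle 5: W0.I1
cycle 6: W0.I2
cycle 7: W1.I2
cycle 8: W1.I3
cycle 9: W1.I4
cycle 10: idle
cycle 11: W0.I3

Answer: 12 cycles, utilization 3/4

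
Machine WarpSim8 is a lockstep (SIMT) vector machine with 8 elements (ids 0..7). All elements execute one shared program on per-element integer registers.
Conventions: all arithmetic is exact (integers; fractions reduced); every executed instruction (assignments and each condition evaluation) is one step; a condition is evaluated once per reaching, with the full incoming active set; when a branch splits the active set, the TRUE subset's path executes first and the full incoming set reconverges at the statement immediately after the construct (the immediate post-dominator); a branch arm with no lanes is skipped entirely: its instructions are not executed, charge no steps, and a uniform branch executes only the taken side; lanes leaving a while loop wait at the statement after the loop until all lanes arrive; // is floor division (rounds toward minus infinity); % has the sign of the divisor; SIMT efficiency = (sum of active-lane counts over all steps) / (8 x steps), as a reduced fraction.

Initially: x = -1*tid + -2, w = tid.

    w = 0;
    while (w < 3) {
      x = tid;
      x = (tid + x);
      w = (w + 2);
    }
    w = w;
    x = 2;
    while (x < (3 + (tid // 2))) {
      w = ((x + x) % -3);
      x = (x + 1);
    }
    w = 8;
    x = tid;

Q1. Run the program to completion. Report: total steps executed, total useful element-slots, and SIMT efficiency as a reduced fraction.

Answer: 27 steps, 180 useful, 5/6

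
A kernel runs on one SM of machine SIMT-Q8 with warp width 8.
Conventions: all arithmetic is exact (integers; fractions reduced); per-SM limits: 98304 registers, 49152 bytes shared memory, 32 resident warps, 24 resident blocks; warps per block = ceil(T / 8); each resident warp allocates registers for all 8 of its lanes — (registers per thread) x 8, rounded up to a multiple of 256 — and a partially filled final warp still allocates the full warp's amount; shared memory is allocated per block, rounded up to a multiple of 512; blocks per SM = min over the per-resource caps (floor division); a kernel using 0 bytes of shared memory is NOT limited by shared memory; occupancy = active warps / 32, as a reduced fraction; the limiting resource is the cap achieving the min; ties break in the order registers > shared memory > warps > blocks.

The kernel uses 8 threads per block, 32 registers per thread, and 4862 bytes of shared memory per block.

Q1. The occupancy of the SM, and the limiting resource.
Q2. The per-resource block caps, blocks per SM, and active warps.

Answer: occupancy 9/32, limited by shared memory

registers: 384 blocks
shared memory: 9 blocks
warps: 32 blocks
blocks: 24 blocks

Answer: 9 blocks, 9 active warps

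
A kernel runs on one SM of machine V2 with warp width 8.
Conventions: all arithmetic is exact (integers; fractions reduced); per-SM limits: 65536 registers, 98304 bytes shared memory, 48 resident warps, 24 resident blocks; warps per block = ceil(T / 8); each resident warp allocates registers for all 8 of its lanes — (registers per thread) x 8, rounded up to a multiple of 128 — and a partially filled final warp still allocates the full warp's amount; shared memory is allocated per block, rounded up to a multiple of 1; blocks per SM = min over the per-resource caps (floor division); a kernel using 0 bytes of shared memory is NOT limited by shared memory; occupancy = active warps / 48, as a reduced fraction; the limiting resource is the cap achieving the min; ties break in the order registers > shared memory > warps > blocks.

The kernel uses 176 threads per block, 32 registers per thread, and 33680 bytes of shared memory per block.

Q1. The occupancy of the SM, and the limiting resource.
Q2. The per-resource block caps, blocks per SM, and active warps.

Answer: occupancy 11/12, limited by shared memory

registers: 11 blocks
shared memory: 2 blocks
warps: 2 blocks
blocks: 24 blocks

Answer: 2 blocks, 44 active warps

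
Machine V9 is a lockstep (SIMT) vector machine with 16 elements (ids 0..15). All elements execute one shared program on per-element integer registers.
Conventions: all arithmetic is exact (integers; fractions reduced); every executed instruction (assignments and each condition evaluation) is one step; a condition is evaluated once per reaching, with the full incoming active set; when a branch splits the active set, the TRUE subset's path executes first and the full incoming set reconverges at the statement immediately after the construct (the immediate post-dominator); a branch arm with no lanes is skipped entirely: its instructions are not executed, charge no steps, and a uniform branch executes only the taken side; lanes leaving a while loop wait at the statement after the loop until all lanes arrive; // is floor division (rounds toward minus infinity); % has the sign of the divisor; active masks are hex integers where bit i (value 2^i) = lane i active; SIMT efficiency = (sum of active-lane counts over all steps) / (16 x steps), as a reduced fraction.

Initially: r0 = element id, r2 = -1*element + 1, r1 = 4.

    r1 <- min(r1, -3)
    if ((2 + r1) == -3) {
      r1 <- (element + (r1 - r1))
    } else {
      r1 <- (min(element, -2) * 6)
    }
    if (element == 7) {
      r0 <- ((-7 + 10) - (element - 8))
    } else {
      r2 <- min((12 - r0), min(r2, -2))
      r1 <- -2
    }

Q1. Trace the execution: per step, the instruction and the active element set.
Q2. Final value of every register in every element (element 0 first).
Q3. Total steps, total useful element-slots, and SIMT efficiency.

step 0: r1 <- min(r1, -3)            0xffff
step 1: eval ((2 + r1) == -3)        0xffff
step 2: r1 <- (min(element, -2) * 6) 0xffff
step 3: eval (element == 7)          0xffff
step 4: r0 <- ((-7 + 10) - (element - 8)) 0x0080
step 5: r2 <- min((12 - r0), min(r2, -2)) 0xff7f
step 6: r1 <- -2                     0xff7f

Answer: 7 steps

r0: 0,1,2,3,4,5,6,4,8,9,10,11,12,13,14,15
r2: -2,-2,-2,-2,-3,-4,-5,-6,-7,-8,-9,-10,-11,-12,-13,-14
r1: -2,-2,-2,-2,-2,-2,-2,-12,-2,-2,-2,-2,-2,-2,-2,-2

steps = 7; useful = 95; efficiency = 95/112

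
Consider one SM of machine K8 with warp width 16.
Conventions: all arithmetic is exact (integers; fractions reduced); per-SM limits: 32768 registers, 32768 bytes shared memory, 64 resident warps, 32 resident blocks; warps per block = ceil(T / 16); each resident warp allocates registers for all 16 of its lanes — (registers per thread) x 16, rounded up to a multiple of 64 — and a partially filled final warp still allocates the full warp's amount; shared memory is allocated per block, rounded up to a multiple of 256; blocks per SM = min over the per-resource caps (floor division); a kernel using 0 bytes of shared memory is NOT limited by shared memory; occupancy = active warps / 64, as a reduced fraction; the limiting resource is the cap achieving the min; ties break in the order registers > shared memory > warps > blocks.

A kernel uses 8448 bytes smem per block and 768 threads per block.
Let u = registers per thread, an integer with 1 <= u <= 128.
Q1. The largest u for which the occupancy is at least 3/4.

Answer: u = 40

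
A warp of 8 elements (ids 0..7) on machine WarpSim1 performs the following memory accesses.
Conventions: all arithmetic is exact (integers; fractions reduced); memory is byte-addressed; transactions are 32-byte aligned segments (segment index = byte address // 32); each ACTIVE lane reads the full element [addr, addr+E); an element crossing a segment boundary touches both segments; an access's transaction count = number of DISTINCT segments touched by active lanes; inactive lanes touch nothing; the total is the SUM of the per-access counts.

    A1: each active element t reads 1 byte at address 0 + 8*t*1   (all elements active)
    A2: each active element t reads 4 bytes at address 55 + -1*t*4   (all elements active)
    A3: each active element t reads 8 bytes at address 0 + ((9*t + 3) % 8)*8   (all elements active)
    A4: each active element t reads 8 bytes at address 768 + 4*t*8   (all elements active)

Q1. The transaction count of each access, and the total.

A1: 2 transactions
A2: 2 transactions
A3: 2 transactions
A4: 8 transactions

Answer: 2,2,2,8; total 14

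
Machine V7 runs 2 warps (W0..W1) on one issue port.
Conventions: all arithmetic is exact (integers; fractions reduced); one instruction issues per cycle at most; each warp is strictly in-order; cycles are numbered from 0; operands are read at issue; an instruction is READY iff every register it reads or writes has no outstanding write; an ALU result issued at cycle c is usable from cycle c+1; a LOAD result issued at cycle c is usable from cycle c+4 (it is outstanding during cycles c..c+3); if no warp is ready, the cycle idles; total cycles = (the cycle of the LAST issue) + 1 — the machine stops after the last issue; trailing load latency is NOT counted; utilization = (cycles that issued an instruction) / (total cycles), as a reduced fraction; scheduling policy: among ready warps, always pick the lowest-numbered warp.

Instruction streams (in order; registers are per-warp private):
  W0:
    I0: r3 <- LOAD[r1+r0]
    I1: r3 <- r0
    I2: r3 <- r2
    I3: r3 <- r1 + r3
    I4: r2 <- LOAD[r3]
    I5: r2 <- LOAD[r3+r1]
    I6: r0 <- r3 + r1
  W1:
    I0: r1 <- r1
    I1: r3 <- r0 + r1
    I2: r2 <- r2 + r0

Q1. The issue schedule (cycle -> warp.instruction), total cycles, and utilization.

cycle 0: W0.I0
cycle 1: W1.I0
cycle 2: W1.I1
cycle 3: W1.I2
cycle 4: W0.I1
cycle 5: W0.I2
cycle 6: W0.I3
cycle 7: W0.I4
cycle 8: idle
cycle 9: idle
cycle 10: idle
cycle 11: W0.I5
cycle 12: W0.I6

Answer: 13 cycles, utilization 10/13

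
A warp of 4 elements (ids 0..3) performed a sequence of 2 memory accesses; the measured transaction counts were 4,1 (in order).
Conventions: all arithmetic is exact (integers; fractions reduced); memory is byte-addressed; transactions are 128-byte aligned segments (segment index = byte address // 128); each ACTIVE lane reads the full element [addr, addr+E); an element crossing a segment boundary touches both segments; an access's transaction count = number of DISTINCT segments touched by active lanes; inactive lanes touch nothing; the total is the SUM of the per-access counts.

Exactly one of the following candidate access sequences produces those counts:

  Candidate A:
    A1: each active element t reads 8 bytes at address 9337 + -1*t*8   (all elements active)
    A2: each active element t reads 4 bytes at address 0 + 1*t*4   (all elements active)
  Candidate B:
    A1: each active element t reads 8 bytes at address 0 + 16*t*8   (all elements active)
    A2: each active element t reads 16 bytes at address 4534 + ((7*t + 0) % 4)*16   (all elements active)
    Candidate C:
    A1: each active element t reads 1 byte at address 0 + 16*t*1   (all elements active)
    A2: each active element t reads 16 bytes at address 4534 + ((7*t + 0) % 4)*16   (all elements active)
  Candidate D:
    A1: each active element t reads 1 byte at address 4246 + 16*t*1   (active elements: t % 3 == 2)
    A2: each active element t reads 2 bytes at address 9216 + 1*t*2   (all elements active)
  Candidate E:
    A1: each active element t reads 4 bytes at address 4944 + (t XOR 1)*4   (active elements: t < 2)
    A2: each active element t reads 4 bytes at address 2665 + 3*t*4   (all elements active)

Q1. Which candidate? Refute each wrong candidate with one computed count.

A: A1 gives 2 transactions, not 4
C: A1 gives 1 transaction, not 4
D: A1 gives 1 transaction, not 4
E: A1 gives 1 transaction, not 4
B: all counts match (4,1)

Answer: B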